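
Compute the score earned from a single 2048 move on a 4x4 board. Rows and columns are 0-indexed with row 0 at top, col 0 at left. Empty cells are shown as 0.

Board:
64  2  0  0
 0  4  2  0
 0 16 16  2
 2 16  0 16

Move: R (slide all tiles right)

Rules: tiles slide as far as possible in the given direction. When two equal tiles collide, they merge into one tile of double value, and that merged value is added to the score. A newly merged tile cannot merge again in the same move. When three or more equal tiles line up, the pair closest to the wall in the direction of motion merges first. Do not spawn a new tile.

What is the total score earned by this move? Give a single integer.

Answer: 64

Derivation:
Slide right:
row 0: [64, 2, 0, 0] -> [0, 0, 64, 2]  score +0 (running 0)
row 1: [0, 4, 2, 0] -> [0, 0, 4, 2]  score +0 (running 0)
row 2: [0, 16, 16, 2] -> [0, 0, 32, 2]  score +32 (running 32)
row 3: [2, 16, 0, 16] -> [0, 0, 2, 32]  score +32 (running 64)
Board after move:
 0  0 64  2
 0  0  4  2
 0  0 32  2
 0  0  2 32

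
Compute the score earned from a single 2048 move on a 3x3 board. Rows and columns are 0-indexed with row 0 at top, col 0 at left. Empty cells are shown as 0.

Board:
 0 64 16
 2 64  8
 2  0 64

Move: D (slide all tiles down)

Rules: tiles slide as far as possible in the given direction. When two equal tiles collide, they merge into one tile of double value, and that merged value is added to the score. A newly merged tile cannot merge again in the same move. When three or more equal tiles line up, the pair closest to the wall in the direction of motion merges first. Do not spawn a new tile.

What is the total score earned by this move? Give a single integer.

Slide down:
col 0: [0, 2, 2] -> [0, 0, 4]  score +4 (running 4)
col 1: [64, 64, 0] -> [0, 0, 128]  score +128 (running 132)
col 2: [16, 8, 64] -> [16, 8, 64]  score +0 (running 132)
Board after move:
  0   0  16
  0   0   8
  4 128  64

Answer: 132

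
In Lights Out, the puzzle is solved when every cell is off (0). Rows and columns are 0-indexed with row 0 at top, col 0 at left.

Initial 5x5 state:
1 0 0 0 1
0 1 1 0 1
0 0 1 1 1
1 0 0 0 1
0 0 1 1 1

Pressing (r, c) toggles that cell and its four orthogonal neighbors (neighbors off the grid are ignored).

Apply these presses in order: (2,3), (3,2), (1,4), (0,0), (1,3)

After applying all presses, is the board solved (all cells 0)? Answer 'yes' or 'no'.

After press 1 at (2,3):
1 0 0 0 1
0 1 1 1 1
0 0 0 0 0
1 0 0 1 1
0 0 1 1 1

After press 2 at (3,2):
1 0 0 0 1
0 1 1 1 1
0 0 1 0 0
1 1 1 0 1
0 0 0 1 1

After press 3 at (1,4):
1 0 0 0 0
0 1 1 0 0
0 0 1 0 1
1 1 1 0 1
0 0 0 1 1

After press 4 at (0,0):
0 1 0 0 0
1 1 1 0 0
0 0 1 0 1
1 1 1 0 1
0 0 0 1 1

After press 5 at (1,3):
0 1 0 1 0
1 1 0 1 1
0 0 1 1 1
1 1 1 0 1
0 0 0 1 1

Lights still on: 15

Answer: no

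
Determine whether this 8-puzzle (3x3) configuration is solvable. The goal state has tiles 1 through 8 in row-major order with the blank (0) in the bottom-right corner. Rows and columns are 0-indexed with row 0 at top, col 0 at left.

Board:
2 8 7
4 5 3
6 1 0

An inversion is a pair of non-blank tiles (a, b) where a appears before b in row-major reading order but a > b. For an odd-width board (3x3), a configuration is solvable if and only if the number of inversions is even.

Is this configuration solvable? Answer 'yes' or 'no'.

Inversions (pairs i<j in row-major order where tile[i] > tile[j] > 0): 18
18 is even, so the puzzle is solvable.

Answer: yes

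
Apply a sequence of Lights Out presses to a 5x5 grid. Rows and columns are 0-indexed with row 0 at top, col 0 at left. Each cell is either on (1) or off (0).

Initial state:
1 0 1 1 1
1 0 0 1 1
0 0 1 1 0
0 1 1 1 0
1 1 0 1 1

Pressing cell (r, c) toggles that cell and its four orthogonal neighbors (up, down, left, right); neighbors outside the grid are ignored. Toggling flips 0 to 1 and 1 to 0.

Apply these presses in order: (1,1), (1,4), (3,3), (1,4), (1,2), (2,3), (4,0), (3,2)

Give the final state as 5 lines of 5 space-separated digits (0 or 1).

Answer: 1 1 0 1 1
0 0 0 1 1
0 1 0 1 1
1 0 1 0 1
0 0 1 0 1

Derivation:
After press 1 at (1,1):
1 1 1 1 1
0 1 1 1 1
0 1 1 1 0
0 1 1 1 0
1 1 0 1 1

After press 2 at (1,4):
1 1 1 1 0
0 1 1 0 0
0 1 1 1 1
0 1 1 1 0
1 1 0 1 1

After press 3 at (3,3):
1 1 1 1 0
0 1 1 0 0
0 1 1 0 1
0 1 0 0 1
1 1 0 0 1

After press 4 at (1,4):
1 1 1 1 1
0 1 1 1 1
0 1 1 0 0
0 1 0 0 1
1 1 0 0 1

After press 5 at (1,2):
1 1 0 1 1
0 0 0 0 1
0 1 0 0 0
0 1 0 0 1
1 1 0 0 1

After press 6 at (2,3):
1 1 0 1 1
0 0 0 1 1
0 1 1 1 1
0 1 0 1 1
1 1 0 0 1

After press 7 at (4,0):
1 1 0 1 1
0 0 0 1 1
0 1 1 1 1
1 1 0 1 1
0 0 0 0 1

After press 8 at (3,2):
1 1 0 1 1
0 0 0 1 1
0 1 0 1 1
1 0 1 0 1
0 0 1 0 1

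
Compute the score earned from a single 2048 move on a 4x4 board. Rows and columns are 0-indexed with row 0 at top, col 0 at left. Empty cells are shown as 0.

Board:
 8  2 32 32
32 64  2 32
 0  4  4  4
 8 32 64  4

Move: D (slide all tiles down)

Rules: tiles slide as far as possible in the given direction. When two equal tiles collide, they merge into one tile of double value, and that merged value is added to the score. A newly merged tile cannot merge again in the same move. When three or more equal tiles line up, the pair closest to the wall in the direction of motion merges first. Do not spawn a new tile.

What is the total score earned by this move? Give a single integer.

Answer: 72

Derivation:
Slide down:
col 0: [8, 32, 0, 8] -> [0, 8, 32, 8]  score +0 (running 0)
col 1: [2, 64, 4, 32] -> [2, 64, 4, 32]  score +0 (running 0)
col 2: [32, 2, 4, 64] -> [32, 2, 4, 64]  score +0 (running 0)
col 3: [32, 32, 4, 4] -> [0, 0, 64, 8]  score +72 (running 72)
Board after move:
 0  2 32  0
 8 64  2  0
32  4  4 64
 8 32 64  8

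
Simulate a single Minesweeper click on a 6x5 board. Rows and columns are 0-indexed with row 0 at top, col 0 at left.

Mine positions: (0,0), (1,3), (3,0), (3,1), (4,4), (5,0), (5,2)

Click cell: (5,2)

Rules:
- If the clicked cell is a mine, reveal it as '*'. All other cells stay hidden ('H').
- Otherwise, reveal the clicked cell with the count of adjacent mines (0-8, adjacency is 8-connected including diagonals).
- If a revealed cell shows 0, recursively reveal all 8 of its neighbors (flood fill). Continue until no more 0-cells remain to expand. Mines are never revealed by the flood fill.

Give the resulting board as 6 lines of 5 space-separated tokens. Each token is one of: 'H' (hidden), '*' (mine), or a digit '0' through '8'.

H H H H H
H H H H H
H H H H H
H H H H H
H H H H H
H H * H H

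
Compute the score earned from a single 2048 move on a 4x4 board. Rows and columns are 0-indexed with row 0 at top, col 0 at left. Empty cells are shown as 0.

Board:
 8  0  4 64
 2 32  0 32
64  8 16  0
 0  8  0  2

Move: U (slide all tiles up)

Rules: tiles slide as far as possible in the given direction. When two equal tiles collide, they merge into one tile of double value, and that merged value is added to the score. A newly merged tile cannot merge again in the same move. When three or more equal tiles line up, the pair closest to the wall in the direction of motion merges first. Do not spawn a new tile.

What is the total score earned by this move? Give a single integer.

Slide up:
col 0: [8, 2, 64, 0] -> [8, 2, 64, 0]  score +0 (running 0)
col 1: [0, 32, 8, 8] -> [32, 16, 0, 0]  score +16 (running 16)
col 2: [4, 0, 16, 0] -> [4, 16, 0, 0]  score +0 (running 16)
col 3: [64, 32, 0, 2] -> [64, 32, 2, 0]  score +0 (running 16)
Board after move:
 8 32  4 64
 2 16 16 32
64  0  0  2
 0  0  0  0

Answer: 16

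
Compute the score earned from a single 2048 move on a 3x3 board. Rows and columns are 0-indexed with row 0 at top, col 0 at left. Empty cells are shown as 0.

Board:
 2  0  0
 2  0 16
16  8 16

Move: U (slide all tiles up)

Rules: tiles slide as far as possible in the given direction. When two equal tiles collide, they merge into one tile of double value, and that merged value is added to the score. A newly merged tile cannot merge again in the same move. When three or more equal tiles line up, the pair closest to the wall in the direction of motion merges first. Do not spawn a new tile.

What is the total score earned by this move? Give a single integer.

Slide up:
col 0: [2, 2, 16] -> [4, 16, 0]  score +4 (running 4)
col 1: [0, 0, 8] -> [8, 0, 0]  score +0 (running 4)
col 2: [0, 16, 16] -> [32, 0, 0]  score +32 (running 36)
Board after move:
 4  8 32
16  0  0
 0  0  0

Answer: 36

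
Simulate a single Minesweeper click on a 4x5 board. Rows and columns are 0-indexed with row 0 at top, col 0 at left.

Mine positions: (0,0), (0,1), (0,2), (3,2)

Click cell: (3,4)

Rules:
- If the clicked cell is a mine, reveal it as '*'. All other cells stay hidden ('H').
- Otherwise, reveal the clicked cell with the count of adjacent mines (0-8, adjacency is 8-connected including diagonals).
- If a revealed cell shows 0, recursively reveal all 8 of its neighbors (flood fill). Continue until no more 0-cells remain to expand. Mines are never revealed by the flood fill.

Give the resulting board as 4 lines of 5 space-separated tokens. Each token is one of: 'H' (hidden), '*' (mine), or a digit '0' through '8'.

H H H 1 0
H H H 1 0
H H H 1 0
H H H 1 0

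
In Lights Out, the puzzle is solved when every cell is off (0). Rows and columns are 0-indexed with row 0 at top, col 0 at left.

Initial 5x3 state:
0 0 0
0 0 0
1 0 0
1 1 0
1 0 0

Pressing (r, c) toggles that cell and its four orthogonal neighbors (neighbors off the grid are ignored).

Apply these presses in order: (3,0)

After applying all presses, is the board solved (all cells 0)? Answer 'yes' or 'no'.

After press 1 at (3,0):
0 0 0
0 0 0
0 0 0
0 0 0
0 0 0

Lights still on: 0

Answer: yes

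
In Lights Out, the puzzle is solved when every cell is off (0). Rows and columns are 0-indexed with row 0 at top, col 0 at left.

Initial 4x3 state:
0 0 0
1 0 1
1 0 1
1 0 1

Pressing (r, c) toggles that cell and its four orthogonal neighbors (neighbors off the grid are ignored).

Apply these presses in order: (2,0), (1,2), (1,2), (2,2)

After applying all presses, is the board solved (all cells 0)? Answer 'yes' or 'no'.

After press 1 at (2,0):
0 0 0
0 0 1
0 1 1
0 0 1

After press 2 at (1,2):
0 0 1
0 1 0
0 1 0
0 0 1

After press 3 at (1,2):
0 0 0
0 0 1
0 1 1
0 0 1

After press 4 at (2,2):
0 0 0
0 0 0
0 0 0
0 0 0

Lights still on: 0

Answer: yes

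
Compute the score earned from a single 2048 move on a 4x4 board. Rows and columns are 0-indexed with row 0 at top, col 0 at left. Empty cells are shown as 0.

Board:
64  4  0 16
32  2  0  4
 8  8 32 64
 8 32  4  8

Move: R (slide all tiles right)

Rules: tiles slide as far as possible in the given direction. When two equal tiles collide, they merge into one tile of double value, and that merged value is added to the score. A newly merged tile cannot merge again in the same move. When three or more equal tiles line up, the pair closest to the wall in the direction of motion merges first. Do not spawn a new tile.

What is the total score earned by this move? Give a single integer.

Answer: 16

Derivation:
Slide right:
row 0: [64, 4, 0, 16] -> [0, 64, 4, 16]  score +0 (running 0)
row 1: [32, 2, 0, 4] -> [0, 32, 2, 4]  score +0 (running 0)
row 2: [8, 8, 32, 64] -> [0, 16, 32, 64]  score +16 (running 16)
row 3: [8, 32, 4, 8] -> [8, 32, 4, 8]  score +0 (running 16)
Board after move:
 0 64  4 16
 0 32  2  4
 0 16 32 64
 8 32  4  8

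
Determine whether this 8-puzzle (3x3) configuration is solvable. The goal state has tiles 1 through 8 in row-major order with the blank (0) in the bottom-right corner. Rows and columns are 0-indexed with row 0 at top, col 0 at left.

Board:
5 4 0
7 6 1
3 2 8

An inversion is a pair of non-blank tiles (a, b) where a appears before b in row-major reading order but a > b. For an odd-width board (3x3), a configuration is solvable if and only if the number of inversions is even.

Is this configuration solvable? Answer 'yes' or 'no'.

Inversions (pairs i<j in row-major order where tile[i] > tile[j] > 0): 15
15 is odd, so the puzzle is not solvable.

Answer: no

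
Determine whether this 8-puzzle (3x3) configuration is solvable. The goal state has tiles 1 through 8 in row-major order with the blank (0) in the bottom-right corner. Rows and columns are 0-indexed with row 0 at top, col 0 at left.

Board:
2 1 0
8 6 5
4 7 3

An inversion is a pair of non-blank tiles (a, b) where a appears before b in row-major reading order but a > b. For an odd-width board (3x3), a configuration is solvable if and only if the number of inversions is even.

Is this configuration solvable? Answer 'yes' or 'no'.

Inversions (pairs i<j in row-major order where tile[i] > tile[j] > 0): 13
13 is odd, so the puzzle is not solvable.

Answer: no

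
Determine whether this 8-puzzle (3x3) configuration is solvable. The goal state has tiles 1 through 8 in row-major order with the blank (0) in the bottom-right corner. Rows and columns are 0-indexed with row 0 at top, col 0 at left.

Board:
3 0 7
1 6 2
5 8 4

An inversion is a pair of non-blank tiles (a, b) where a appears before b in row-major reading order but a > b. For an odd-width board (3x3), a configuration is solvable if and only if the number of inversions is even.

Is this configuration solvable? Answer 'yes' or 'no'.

Inversions (pairs i<j in row-major order where tile[i] > tile[j] > 0): 12
12 is even, so the puzzle is solvable.

Answer: yes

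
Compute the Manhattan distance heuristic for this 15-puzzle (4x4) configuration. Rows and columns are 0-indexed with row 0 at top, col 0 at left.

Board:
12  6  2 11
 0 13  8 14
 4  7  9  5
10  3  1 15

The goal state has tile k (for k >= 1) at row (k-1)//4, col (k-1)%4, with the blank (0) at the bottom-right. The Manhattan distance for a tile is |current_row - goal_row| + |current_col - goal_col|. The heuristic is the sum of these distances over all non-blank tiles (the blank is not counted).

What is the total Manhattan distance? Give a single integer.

Answer: 43

Derivation:
Tile 12: at (0,0), goal (2,3), distance |0-2|+|0-3| = 5
Tile 6: at (0,1), goal (1,1), distance |0-1|+|1-1| = 1
Tile 2: at (0,2), goal (0,1), distance |0-0|+|2-1| = 1
Tile 11: at (0,3), goal (2,2), distance |0-2|+|3-2| = 3
Tile 13: at (1,1), goal (3,0), distance |1-3|+|1-0| = 3
Tile 8: at (1,2), goal (1,3), distance |1-1|+|2-3| = 1
Tile 14: at (1,3), goal (3,1), distance |1-3|+|3-1| = 4
Tile 4: at (2,0), goal (0,3), distance |2-0|+|0-3| = 5
Tile 7: at (2,1), goal (1,2), distance |2-1|+|1-2| = 2
Tile 9: at (2,2), goal (2,0), distance |2-2|+|2-0| = 2
Tile 5: at (2,3), goal (1,0), distance |2-1|+|3-0| = 4
Tile 10: at (3,0), goal (2,1), distance |3-2|+|0-1| = 2
Tile 3: at (3,1), goal (0,2), distance |3-0|+|1-2| = 4
Tile 1: at (3,2), goal (0,0), distance |3-0|+|2-0| = 5
Tile 15: at (3,3), goal (3,2), distance |3-3|+|3-2| = 1
Sum: 5 + 1 + 1 + 3 + 3 + 1 + 4 + 5 + 2 + 2 + 4 + 2 + 4 + 5 + 1 = 43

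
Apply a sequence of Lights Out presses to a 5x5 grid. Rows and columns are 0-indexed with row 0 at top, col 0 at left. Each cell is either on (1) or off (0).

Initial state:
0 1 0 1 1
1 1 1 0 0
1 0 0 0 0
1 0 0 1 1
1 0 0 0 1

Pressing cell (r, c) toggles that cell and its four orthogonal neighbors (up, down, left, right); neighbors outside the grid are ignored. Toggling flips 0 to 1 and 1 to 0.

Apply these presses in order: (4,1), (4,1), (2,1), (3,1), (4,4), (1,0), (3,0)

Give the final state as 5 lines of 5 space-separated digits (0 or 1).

Answer: 1 1 0 1 1
0 1 1 0 0
0 0 1 0 0
1 1 1 1 0
0 1 0 1 0

Derivation:
After press 1 at (4,1):
0 1 0 1 1
1 1 1 0 0
1 0 0 0 0
1 1 0 1 1
0 1 1 0 1

After press 2 at (4,1):
0 1 0 1 1
1 1 1 0 0
1 0 0 0 0
1 0 0 1 1
1 0 0 0 1

After press 3 at (2,1):
0 1 0 1 1
1 0 1 0 0
0 1 1 0 0
1 1 0 1 1
1 0 0 0 1

After press 4 at (3,1):
0 1 0 1 1
1 0 1 0 0
0 0 1 0 0
0 0 1 1 1
1 1 0 0 1

After press 5 at (4,4):
0 1 0 1 1
1 0 1 0 0
0 0 1 0 0
0 0 1 1 0
1 1 0 1 0

After press 6 at (1,0):
1 1 0 1 1
0 1 1 0 0
1 0 1 0 0
0 0 1 1 0
1 1 0 1 0

After press 7 at (3,0):
1 1 0 1 1
0 1 1 0 0
0 0 1 0 0
1 1 1 1 0
0 1 0 1 0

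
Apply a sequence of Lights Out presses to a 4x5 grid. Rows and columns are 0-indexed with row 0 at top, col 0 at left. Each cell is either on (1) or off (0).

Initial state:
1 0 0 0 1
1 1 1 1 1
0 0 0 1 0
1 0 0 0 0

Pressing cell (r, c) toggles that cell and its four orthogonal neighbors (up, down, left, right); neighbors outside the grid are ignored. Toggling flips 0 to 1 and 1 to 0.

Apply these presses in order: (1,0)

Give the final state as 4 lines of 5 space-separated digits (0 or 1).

Answer: 0 0 0 0 1
0 0 1 1 1
1 0 0 1 0
1 0 0 0 0

Derivation:
After press 1 at (1,0):
0 0 0 0 1
0 0 1 1 1
1 0 0 1 0
1 0 0 0 0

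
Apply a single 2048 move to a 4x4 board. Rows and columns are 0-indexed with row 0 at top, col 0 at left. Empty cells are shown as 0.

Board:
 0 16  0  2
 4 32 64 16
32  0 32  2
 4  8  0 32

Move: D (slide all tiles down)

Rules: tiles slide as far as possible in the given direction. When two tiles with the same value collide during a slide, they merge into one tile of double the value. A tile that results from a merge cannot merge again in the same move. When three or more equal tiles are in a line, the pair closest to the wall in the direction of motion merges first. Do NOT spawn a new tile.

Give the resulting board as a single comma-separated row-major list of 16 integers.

Answer: 0, 0, 0, 2, 4, 16, 0, 16, 32, 32, 64, 2, 4, 8, 32, 32

Derivation:
Slide down:
col 0: [0, 4, 32, 4] -> [0, 4, 32, 4]
col 1: [16, 32, 0, 8] -> [0, 16, 32, 8]
col 2: [0, 64, 32, 0] -> [0, 0, 64, 32]
col 3: [2, 16, 2, 32] -> [2, 16, 2, 32]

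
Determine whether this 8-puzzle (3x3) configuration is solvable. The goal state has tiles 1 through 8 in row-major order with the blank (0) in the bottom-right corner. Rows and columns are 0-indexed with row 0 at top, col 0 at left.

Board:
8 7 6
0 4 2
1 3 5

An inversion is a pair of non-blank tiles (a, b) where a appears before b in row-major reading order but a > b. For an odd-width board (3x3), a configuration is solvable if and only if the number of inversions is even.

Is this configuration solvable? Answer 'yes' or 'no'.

Answer: yes

Derivation:
Inversions (pairs i<j in row-major order where tile[i] > tile[j] > 0): 22
22 is even, so the puzzle is solvable.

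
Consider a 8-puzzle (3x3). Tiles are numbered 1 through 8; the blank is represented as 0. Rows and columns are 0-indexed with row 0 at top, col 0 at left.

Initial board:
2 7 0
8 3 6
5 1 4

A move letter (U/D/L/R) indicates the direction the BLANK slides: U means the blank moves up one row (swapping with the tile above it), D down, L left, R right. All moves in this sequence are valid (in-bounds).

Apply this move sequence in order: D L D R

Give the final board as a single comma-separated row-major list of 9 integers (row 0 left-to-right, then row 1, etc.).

After move 1 (D):
2 7 6
8 3 0
5 1 4

After move 2 (L):
2 7 6
8 0 3
5 1 4

After move 3 (D):
2 7 6
8 1 3
5 0 4

After move 4 (R):
2 7 6
8 1 3
5 4 0

Answer: 2, 7, 6, 8, 1, 3, 5, 4, 0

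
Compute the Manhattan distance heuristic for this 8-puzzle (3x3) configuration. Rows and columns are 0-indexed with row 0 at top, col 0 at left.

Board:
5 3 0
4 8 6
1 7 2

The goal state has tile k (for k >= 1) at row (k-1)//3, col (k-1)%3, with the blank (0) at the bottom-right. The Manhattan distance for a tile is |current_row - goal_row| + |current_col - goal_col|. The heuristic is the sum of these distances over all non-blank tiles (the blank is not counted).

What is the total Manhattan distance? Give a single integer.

Tile 5: at (0,0), goal (1,1), distance |0-1|+|0-1| = 2
Tile 3: at (0,1), goal (0,2), distance |0-0|+|1-2| = 1
Tile 4: at (1,0), goal (1,0), distance |1-1|+|0-0| = 0
Tile 8: at (1,1), goal (2,1), distance |1-2|+|1-1| = 1
Tile 6: at (1,2), goal (1,2), distance |1-1|+|2-2| = 0
Tile 1: at (2,0), goal (0,0), distance |2-0|+|0-0| = 2
Tile 7: at (2,1), goal (2,0), distance |2-2|+|1-0| = 1
Tile 2: at (2,2), goal (0,1), distance |2-0|+|2-1| = 3
Sum: 2 + 1 + 0 + 1 + 0 + 2 + 1 + 3 = 10

Answer: 10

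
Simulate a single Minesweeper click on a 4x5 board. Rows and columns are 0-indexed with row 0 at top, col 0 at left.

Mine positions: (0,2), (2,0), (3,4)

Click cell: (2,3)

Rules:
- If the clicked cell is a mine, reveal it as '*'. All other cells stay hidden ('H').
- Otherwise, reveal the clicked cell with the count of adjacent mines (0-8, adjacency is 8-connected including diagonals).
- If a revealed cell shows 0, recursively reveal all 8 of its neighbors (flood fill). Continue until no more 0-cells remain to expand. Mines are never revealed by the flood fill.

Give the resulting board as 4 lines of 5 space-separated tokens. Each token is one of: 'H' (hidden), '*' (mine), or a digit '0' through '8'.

H H H H H
H H H H H
H H H 1 H
H H H H H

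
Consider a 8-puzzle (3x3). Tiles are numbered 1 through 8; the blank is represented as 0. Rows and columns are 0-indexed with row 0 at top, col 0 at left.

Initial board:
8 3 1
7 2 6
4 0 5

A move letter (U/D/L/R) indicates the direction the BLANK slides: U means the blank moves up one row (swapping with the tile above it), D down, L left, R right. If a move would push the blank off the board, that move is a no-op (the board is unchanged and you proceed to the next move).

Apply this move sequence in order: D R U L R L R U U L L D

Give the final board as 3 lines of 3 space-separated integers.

Answer: 7 8 3
0 2 1
4 5 6

Derivation:
After move 1 (D):
8 3 1
7 2 6
4 0 5

After move 2 (R):
8 3 1
7 2 6
4 5 0

After move 3 (U):
8 3 1
7 2 0
4 5 6

After move 4 (L):
8 3 1
7 0 2
4 5 6

After move 5 (R):
8 3 1
7 2 0
4 5 6

After move 6 (L):
8 3 1
7 0 2
4 5 6

After move 7 (R):
8 3 1
7 2 0
4 5 6

After move 8 (U):
8 3 0
7 2 1
4 5 6

After move 9 (U):
8 3 0
7 2 1
4 5 6

After move 10 (L):
8 0 3
7 2 1
4 5 6

After move 11 (L):
0 8 3
7 2 1
4 5 6

After move 12 (D):
7 8 3
0 2 1
4 5 6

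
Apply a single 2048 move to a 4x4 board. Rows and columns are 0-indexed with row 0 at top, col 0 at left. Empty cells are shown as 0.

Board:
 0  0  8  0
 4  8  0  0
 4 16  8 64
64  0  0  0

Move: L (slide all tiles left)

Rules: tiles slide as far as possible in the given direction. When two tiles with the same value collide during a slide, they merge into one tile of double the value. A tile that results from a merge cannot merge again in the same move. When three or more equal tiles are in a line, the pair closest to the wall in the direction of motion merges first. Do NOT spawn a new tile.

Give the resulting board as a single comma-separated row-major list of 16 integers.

Slide left:
row 0: [0, 0, 8, 0] -> [8, 0, 0, 0]
row 1: [4, 8, 0, 0] -> [4, 8, 0, 0]
row 2: [4, 16, 8, 64] -> [4, 16, 8, 64]
row 3: [64, 0, 0, 0] -> [64, 0, 0, 0]

Answer: 8, 0, 0, 0, 4, 8, 0, 0, 4, 16, 8, 64, 64, 0, 0, 0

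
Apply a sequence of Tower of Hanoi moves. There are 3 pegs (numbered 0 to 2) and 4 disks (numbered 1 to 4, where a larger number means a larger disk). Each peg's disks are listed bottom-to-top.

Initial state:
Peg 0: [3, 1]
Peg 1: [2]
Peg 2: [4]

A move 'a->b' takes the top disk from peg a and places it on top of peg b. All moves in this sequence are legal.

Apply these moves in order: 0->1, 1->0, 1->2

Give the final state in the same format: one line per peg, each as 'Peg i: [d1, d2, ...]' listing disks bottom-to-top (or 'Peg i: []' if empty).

After move 1 (0->1):
Peg 0: [3]
Peg 1: [2, 1]
Peg 2: [4]

After move 2 (1->0):
Peg 0: [3, 1]
Peg 1: [2]
Peg 2: [4]

After move 3 (1->2):
Peg 0: [3, 1]
Peg 1: []
Peg 2: [4, 2]

Answer: Peg 0: [3, 1]
Peg 1: []
Peg 2: [4, 2]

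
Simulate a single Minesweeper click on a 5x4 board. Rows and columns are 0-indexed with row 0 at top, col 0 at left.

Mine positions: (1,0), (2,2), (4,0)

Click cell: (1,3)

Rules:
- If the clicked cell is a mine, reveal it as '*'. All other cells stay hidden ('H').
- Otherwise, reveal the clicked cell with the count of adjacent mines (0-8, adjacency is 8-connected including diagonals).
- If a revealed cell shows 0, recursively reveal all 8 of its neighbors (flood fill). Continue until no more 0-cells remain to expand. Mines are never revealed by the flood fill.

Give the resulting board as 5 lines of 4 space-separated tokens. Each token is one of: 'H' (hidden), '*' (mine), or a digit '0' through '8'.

H H H H
H H H 1
H H H H
H H H H
H H H H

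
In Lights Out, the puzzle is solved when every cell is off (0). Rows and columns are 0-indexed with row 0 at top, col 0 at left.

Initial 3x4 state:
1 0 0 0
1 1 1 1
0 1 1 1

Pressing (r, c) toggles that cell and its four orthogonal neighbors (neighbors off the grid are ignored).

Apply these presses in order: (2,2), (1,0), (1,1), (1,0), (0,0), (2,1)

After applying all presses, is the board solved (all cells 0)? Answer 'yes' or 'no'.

After press 1 at (2,2):
1 0 0 0
1 1 0 1
0 0 0 0

After press 2 at (1,0):
0 0 0 0
0 0 0 1
1 0 0 0

After press 3 at (1,1):
0 1 0 0
1 1 1 1
1 1 0 0

After press 4 at (1,0):
1 1 0 0
0 0 1 1
0 1 0 0

After press 5 at (0,0):
0 0 0 0
1 0 1 1
0 1 0 0

After press 6 at (2,1):
0 0 0 0
1 1 1 1
1 0 1 0

Lights still on: 6

Answer: no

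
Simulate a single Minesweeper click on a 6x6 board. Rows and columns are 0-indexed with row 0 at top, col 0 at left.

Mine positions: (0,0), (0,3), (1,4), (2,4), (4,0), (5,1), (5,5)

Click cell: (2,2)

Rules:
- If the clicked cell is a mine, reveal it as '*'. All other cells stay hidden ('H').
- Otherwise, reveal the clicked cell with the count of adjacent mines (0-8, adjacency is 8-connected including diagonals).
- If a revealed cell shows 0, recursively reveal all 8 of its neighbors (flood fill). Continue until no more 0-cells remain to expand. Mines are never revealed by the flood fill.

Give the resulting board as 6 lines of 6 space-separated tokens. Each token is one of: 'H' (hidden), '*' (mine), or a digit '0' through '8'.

H H H H H H
1 1 1 3 H H
0 0 0 2 H H
1 1 0 1 1 H
H 2 1 0 1 H
H H 1 0 1 H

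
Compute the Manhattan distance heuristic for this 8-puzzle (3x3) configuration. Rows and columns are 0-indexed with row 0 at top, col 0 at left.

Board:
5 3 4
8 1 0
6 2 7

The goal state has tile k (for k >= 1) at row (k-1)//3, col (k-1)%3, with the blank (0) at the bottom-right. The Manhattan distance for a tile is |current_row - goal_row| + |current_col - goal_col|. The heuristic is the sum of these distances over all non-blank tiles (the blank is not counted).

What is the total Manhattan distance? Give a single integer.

Tile 5: at (0,0), goal (1,1), distance |0-1|+|0-1| = 2
Tile 3: at (0,1), goal (0,2), distance |0-0|+|1-2| = 1
Tile 4: at (0,2), goal (1,0), distance |0-1|+|2-0| = 3
Tile 8: at (1,0), goal (2,1), distance |1-2|+|0-1| = 2
Tile 1: at (1,1), goal (0,0), distance |1-0|+|1-0| = 2
Tile 6: at (2,0), goal (1,2), distance |2-1|+|0-2| = 3
Tile 2: at (2,1), goal (0,1), distance |2-0|+|1-1| = 2
Tile 7: at (2,2), goal (2,0), distance |2-2|+|2-0| = 2
Sum: 2 + 1 + 3 + 2 + 2 + 3 + 2 + 2 = 17

Answer: 17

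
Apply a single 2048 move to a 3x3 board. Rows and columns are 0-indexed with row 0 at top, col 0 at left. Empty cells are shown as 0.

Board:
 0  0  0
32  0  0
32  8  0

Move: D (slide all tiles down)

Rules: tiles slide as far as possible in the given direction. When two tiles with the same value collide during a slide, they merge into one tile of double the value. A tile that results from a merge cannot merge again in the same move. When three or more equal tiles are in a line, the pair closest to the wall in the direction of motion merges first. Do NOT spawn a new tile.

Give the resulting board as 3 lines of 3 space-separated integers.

Slide down:
col 0: [0, 32, 32] -> [0, 0, 64]
col 1: [0, 0, 8] -> [0, 0, 8]
col 2: [0, 0, 0] -> [0, 0, 0]

Answer:  0  0  0
 0  0  0
64  8  0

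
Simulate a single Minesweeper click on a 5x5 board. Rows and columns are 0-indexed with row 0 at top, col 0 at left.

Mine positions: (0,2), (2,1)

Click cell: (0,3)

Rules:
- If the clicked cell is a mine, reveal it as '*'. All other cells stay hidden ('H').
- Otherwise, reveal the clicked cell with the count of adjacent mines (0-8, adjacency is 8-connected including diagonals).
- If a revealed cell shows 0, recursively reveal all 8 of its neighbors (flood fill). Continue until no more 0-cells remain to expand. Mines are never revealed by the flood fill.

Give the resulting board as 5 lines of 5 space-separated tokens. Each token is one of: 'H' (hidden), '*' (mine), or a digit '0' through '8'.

H H H 1 H
H H H H H
H H H H H
H H H H H
H H H H H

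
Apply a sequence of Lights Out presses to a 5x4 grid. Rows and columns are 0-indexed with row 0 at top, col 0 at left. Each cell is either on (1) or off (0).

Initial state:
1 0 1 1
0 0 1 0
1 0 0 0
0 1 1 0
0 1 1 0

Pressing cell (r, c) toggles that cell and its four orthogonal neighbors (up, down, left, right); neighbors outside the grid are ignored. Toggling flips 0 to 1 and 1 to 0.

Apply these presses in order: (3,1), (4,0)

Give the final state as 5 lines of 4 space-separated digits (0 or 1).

After press 1 at (3,1):
1 0 1 1
0 0 1 0
1 1 0 0
1 0 0 0
0 0 1 0

After press 2 at (4,0):
1 0 1 1
0 0 1 0
1 1 0 0
0 0 0 0
1 1 1 0

Answer: 1 0 1 1
0 0 1 0
1 1 0 0
0 0 0 0
1 1 1 0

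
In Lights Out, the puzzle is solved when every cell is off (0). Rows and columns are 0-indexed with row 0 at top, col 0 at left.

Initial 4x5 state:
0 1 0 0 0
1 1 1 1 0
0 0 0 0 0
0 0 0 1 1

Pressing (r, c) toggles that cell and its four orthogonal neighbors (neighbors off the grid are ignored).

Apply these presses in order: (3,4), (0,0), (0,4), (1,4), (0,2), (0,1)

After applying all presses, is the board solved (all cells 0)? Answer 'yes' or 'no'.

Answer: yes

Derivation:
After press 1 at (3,4):
0 1 0 0 0
1 1 1 1 0
0 0 0 0 1
0 0 0 0 0

After press 2 at (0,0):
1 0 0 0 0
0 1 1 1 0
0 0 0 0 1
0 0 0 0 0

After press 3 at (0,4):
1 0 0 1 1
0 1 1 1 1
0 0 0 0 1
0 0 0 0 0

After press 4 at (1,4):
1 0 0 1 0
0 1 1 0 0
0 0 0 0 0
0 0 0 0 0

After press 5 at (0,2):
1 1 1 0 0
0 1 0 0 0
0 0 0 0 0
0 0 0 0 0

After press 6 at (0,1):
0 0 0 0 0
0 0 0 0 0
0 0 0 0 0
0 0 0 0 0

Lights still on: 0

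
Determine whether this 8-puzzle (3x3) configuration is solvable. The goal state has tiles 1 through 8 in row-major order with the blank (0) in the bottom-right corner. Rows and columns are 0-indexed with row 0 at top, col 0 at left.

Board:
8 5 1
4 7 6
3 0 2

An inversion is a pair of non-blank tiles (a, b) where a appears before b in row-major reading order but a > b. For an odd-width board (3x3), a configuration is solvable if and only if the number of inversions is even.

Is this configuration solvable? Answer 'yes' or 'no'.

Inversions (pairs i<j in row-major order where tile[i] > tile[j] > 0): 19
19 is odd, so the puzzle is not solvable.

Answer: no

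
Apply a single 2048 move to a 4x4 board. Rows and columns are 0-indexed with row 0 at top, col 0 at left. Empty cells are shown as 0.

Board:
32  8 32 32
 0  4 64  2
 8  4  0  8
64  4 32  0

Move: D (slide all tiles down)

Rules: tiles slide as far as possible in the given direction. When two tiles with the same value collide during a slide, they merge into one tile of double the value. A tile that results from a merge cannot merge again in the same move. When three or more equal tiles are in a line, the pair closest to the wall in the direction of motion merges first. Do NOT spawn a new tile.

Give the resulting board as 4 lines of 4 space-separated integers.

Answer:  0  0  0  0
32  8 32 32
 8  4 64  2
64  8 32  8

Derivation:
Slide down:
col 0: [32, 0, 8, 64] -> [0, 32, 8, 64]
col 1: [8, 4, 4, 4] -> [0, 8, 4, 8]
col 2: [32, 64, 0, 32] -> [0, 32, 64, 32]
col 3: [32, 2, 8, 0] -> [0, 32, 2, 8]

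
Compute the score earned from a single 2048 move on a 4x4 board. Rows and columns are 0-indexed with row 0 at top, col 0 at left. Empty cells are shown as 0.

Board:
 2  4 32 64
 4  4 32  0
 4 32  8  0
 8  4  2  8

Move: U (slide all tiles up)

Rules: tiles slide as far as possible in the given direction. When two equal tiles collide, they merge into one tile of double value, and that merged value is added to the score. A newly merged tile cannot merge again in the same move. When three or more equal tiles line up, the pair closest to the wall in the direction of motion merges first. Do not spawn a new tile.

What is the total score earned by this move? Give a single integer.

Slide up:
col 0: [2, 4, 4, 8] -> [2, 8, 8, 0]  score +8 (running 8)
col 1: [4, 4, 32, 4] -> [8, 32, 4, 0]  score +8 (running 16)
col 2: [32, 32, 8, 2] -> [64, 8, 2, 0]  score +64 (running 80)
col 3: [64, 0, 0, 8] -> [64, 8, 0, 0]  score +0 (running 80)
Board after move:
 2  8 64 64
 8 32  8  8
 8  4  2  0
 0  0  0  0

Answer: 80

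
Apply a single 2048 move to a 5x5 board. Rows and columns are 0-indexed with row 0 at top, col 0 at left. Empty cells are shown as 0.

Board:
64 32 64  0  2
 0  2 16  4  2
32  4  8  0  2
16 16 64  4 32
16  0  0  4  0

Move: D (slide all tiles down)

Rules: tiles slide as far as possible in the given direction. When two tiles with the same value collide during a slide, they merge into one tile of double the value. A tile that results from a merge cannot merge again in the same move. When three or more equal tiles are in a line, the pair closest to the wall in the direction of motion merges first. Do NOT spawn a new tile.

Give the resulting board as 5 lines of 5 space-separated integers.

Slide down:
col 0: [64, 0, 32, 16, 16] -> [0, 0, 64, 32, 32]
col 1: [32, 2, 4, 16, 0] -> [0, 32, 2, 4, 16]
col 2: [64, 16, 8, 64, 0] -> [0, 64, 16, 8, 64]
col 3: [0, 4, 0, 4, 4] -> [0, 0, 0, 4, 8]
col 4: [2, 2, 2, 32, 0] -> [0, 0, 2, 4, 32]

Answer:  0  0  0  0  0
 0 32 64  0  0
64  2 16  0  2
32  4  8  4  4
32 16 64  8 32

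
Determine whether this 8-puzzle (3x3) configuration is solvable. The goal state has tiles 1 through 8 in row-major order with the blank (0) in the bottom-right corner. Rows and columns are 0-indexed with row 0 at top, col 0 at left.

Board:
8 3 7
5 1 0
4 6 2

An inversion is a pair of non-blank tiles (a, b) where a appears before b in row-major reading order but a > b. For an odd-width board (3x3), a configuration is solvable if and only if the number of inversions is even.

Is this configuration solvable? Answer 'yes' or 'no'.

Inversions (pairs i<j in row-major order where tile[i] > tile[j] > 0): 19
19 is odd, so the puzzle is not solvable.

Answer: no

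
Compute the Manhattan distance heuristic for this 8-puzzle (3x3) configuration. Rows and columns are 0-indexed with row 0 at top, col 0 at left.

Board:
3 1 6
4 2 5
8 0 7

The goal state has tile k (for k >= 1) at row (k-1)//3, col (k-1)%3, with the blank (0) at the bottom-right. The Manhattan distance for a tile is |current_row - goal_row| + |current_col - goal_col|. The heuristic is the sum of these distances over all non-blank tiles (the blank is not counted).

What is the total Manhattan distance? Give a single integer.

Answer: 9

Derivation:
Tile 3: at (0,0), goal (0,2), distance |0-0|+|0-2| = 2
Tile 1: at (0,1), goal (0,0), distance |0-0|+|1-0| = 1
Tile 6: at (0,2), goal (1,2), distance |0-1|+|2-2| = 1
Tile 4: at (1,0), goal (1,0), distance |1-1|+|0-0| = 0
Tile 2: at (1,1), goal (0,1), distance |1-0|+|1-1| = 1
Tile 5: at (1,2), goal (1,1), distance |1-1|+|2-1| = 1
Tile 8: at (2,0), goal (2,1), distance |2-2|+|0-1| = 1
Tile 7: at (2,2), goal (2,0), distance |2-2|+|2-0| = 2
Sum: 2 + 1 + 1 + 0 + 1 + 1 + 1 + 2 = 9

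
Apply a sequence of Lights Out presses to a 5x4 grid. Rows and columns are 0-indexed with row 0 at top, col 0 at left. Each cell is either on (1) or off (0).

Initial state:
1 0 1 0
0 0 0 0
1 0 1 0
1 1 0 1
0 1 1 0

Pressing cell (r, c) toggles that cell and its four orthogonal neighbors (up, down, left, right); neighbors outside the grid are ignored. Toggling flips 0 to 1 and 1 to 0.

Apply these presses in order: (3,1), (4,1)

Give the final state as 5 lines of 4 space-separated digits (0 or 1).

After press 1 at (3,1):
1 0 1 0
0 0 0 0
1 1 1 0
0 0 1 1
0 0 1 0

After press 2 at (4,1):
1 0 1 0
0 0 0 0
1 1 1 0
0 1 1 1
1 1 0 0

Answer: 1 0 1 0
0 0 0 0
1 1 1 0
0 1 1 1
1 1 0 0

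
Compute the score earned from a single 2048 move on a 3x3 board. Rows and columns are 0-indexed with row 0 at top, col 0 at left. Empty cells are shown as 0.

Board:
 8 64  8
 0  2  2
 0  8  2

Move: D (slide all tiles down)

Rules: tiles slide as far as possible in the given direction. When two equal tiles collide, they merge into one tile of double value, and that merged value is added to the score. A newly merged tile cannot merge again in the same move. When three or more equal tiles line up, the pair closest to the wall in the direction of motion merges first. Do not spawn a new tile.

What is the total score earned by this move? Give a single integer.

Slide down:
col 0: [8, 0, 0] -> [0, 0, 8]  score +0 (running 0)
col 1: [64, 2, 8] -> [64, 2, 8]  score +0 (running 0)
col 2: [8, 2, 2] -> [0, 8, 4]  score +4 (running 4)
Board after move:
 0 64  0
 0  2  8
 8  8  4

Answer: 4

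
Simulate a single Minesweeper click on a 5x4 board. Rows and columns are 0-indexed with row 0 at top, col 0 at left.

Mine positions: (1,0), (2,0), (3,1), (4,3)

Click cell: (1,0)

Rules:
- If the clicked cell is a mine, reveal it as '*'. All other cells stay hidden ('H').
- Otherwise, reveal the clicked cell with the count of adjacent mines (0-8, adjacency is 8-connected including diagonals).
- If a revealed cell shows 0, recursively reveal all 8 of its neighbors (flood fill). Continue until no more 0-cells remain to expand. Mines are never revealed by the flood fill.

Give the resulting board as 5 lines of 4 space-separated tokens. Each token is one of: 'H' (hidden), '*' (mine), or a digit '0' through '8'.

H H H H
* H H H
H H H H
H H H H
H H H H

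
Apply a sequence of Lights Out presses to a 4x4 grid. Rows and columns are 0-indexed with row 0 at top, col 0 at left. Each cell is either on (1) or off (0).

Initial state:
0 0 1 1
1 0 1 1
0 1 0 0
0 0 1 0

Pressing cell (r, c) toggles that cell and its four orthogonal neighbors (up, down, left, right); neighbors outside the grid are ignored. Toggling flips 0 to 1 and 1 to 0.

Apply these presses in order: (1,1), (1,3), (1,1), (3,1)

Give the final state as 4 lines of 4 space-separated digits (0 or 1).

Answer: 0 0 1 0
1 0 0 0
0 0 0 1
1 1 0 0

Derivation:
After press 1 at (1,1):
0 1 1 1
0 1 0 1
0 0 0 0
0 0 1 0

After press 2 at (1,3):
0 1 1 0
0 1 1 0
0 0 0 1
0 0 1 0

After press 3 at (1,1):
0 0 1 0
1 0 0 0
0 1 0 1
0 0 1 0

After press 4 at (3,1):
0 0 1 0
1 0 0 0
0 0 0 1
1 1 0 0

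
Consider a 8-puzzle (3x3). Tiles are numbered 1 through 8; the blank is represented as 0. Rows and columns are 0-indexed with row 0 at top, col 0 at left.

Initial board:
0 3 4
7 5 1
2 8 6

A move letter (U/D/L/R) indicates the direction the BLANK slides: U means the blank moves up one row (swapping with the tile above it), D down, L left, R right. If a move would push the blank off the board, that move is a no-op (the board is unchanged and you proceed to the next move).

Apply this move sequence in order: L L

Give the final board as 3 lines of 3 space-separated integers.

Answer: 0 3 4
7 5 1
2 8 6

Derivation:
After move 1 (L):
0 3 4
7 5 1
2 8 6

After move 2 (L):
0 3 4
7 5 1
2 8 6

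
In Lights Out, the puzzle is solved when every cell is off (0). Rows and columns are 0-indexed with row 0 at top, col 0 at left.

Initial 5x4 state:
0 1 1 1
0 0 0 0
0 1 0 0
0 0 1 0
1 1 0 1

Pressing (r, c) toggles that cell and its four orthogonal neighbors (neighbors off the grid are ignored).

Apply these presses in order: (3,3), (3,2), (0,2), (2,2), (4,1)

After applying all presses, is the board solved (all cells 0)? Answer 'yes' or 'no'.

Answer: yes

Derivation:
After press 1 at (3,3):
0 1 1 1
0 0 0 0
0 1 0 1
0 0 0 1
1 1 0 0

After press 2 at (3,2):
0 1 1 1
0 0 0 0
0 1 1 1
0 1 1 0
1 1 1 0

After press 3 at (0,2):
0 0 0 0
0 0 1 0
0 1 1 1
0 1 1 0
1 1 1 0

After press 4 at (2,2):
0 0 0 0
0 0 0 0
0 0 0 0
0 1 0 0
1 1 1 0

After press 5 at (4,1):
0 0 0 0
0 0 0 0
0 0 0 0
0 0 0 0
0 0 0 0

Lights still on: 0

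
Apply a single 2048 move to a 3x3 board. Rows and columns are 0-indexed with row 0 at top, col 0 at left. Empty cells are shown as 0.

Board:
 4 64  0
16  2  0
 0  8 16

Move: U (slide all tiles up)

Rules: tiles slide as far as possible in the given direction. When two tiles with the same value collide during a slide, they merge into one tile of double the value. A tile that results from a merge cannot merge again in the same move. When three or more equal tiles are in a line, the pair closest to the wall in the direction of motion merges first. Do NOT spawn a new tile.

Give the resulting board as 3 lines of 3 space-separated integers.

Answer:  4 64 16
16  2  0
 0  8  0

Derivation:
Slide up:
col 0: [4, 16, 0] -> [4, 16, 0]
col 1: [64, 2, 8] -> [64, 2, 8]
col 2: [0, 0, 16] -> [16, 0, 0]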